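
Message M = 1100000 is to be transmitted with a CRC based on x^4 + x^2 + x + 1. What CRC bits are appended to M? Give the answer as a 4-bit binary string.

1100

Append 4 zeros: 11000000000. Divide by 10111 (XOR where the leading bit is 1):
  pos 0: 11000 XOR 10111 = 01111
  pos 1: 11110 XOR 10111 = 01001
  pos 2: 10010 XOR 10111 = 00101
  pos 4: 10100 XOR 10111 = 00011
Remainder (last 4 bits) = 1100. This is the CRC / FCS.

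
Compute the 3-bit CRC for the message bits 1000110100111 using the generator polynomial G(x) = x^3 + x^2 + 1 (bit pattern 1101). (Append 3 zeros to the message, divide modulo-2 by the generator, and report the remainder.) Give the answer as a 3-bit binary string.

Append 3 zeros: 1000110100111000. Divide by 1101 (XOR where the leading bit is 1):
  pos 0: 1000 XOR 1101 = 0101
  pos 1: 1011 XOR 1101 = 0110
  pos 2: 1101 XOR 1101 = 0000
  pos 7: 1001 XOR 1101 = 0100
  pos 8: 1001 XOR 1101 = 0100
  pos 9: 1001 XOR 1101 = 0100
  pos 10: 1000 XOR 1101 = 0101
  pos 11: 1010 XOR 1101 = 0111
  pos 12: 1110 XOR 1101 = 0011
Remainder (last 3 bits) = 011. This is the CRC / FCS.

011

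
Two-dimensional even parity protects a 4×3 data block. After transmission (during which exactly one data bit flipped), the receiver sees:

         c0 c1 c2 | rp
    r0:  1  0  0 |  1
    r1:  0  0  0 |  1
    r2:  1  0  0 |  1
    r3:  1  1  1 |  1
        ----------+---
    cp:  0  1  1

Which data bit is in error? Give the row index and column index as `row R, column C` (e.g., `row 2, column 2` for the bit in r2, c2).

Recompute each row's even parity and compare to rp:
  r0: data parity 1, sent rp 1 → ok
  r1: data parity 0, sent rp 1 → mismatch
  r2: data parity 1, sent rp 1 → ok
  r3: data parity 1, sent rp 1 → ok
Recompute each column's even parity and compare to cp:
  c0: data parity 1, sent cp 0 → mismatch
  c1: data parity 1, sent cp 1 → ok
  c2: data parity 1, sent cp 1 → ok
Exactly one row (r1) and one column (c0) fail → the flipped bit is at their intersection.

row 1, column 0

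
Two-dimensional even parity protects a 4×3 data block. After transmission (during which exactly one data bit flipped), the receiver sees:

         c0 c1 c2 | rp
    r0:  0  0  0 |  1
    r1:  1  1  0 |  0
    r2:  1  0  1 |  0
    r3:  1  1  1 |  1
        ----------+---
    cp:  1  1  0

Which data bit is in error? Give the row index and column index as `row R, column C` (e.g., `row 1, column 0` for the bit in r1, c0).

Recompute each row's even parity and compare to rp:
  r0: data parity 0, sent rp 1 → mismatch
  r1: data parity 0, sent rp 0 → ok
  r2: data parity 0, sent rp 0 → ok
  r3: data parity 1, sent rp 1 → ok
Recompute each column's even parity and compare to cp:
  c0: data parity 1, sent cp 1 → ok
  c1: data parity 0, sent cp 1 → mismatch
  c2: data parity 0, sent cp 0 → ok
Exactly one row (r0) and one column (c1) fail → the flipped bit is at their intersection.

row 0, column 1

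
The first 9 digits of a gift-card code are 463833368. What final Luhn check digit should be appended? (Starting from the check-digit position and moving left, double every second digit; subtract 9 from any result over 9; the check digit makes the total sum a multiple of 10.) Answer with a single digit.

Partial digits right→left: 8 6 3 3 3 8 3 6 4
Double every second digit counting from the check-digit position (so the 1st, 3rd, 5th, ... of the partial from the right).
  doubled (with −9 where >9): 7 6 6 6 8 → sum 33
  kept as-is: 6 3 8 6 → sum 23
Total = 33 + 23 = 56.
Check digit = (10 − (56 mod 10)) mod 10 = 4.

4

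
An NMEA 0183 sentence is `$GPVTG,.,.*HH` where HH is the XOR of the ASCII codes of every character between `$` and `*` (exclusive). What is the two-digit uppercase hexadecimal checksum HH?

52

XOR the ASCII codes of the payload characters:
  'G' = 0x47 → acc = 0x47
  'P' = 0x50 → acc = 0x17
  'V' = 0x56 → acc = 0x41
  'T' = 0x54 → acc = 0x15
  'G' = 0x47 → acc = 0x52
  ',' = 0x2C → acc = 0x7E
  '.' = 0x2E → acc = 0x50
  ',' = 0x2C → acc = 0x7C
  '.' = 0x2E → acc = 0x52
Checksum = 0x52.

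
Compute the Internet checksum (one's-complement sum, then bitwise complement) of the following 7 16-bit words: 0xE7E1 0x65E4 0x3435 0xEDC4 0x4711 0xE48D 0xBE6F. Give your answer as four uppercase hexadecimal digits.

A630

One's-complement addition (fold any carry out of bit 15 back into bit 0):
  0xE7E1 + 0x65E4 = 0x14DC5 → wrap carry → 0x4DC6
  0x4DC6 + 0x3435 = 0x081FB
  0x81FB + 0xEDC4 = 0x16FBF → wrap carry → 0x6FC0
  0x6FC0 + 0x4711 = 0x0B6D1
  0xB6D1 + 0xE48D = 0x19B5E → wrap carry → 0x9B5F
  0x9B5F + 0xBE6F = 0x159CE → wrap carry → 0x59CF
One's-complement sum = 0x59CF.
Checksum = ~0x59CF & 0xFFFF = 0xA630.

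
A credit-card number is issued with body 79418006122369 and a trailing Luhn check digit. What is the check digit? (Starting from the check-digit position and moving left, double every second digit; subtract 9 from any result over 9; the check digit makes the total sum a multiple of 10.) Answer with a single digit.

9

Partial digits right→left: 9 6 3 2 2 1 6 0 0 8 1 4 9 7
Double every second digit counting from the check-digit position (so the 1st, 3rd, 5th, ... of the partial from the right).
  doubled (with −9 where >9): 9 6 4 3 0 2 9 → sum 33
  kept as-is: 6 2 1 0 8 4 7 → sum 28
Total = 33 + 28 = 61.
Check digit = (10 − (61 mod 10)) mod 10 = 9.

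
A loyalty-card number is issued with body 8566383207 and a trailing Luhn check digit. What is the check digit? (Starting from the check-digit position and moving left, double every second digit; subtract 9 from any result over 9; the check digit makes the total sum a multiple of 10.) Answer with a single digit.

0

Partial digits right→left: 7 0 2 3 8 3 6 6 5 8
Double every second digit counting from the check-digit position (so the 1st, 3rd, 5th, ... of the partial from the right).
  doubled (with −9 where >9): 5 4 7 3 1 → sum 20
  kept as-is: 0 3 3 6 8 → sum 20
Total = 20 + 20 = 40.
Check digit = (10 − (40 mod 10)) mod 10 = 0.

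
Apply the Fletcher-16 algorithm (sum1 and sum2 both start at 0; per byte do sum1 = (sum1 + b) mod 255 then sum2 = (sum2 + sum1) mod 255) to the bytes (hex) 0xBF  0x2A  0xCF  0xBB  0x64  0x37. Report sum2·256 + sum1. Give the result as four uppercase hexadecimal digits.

Running sums (mod 255):
  after byte 0 (0xBF): sum1=191, sum2=191
  after byte 1 (0x2A): sum1=233, sum2=169
  after byte 2 (0xCF): sum1=185, sum2=99
  after byte 3 (0xBB): sum1=117, sum2=216
  after byte 4 (0x64): sum1=217, sum2=178
  after byte 5 (0x37): sum1=17, sum2=195
Checksum = sum2·256 + sum1 = 195·256 + 17 = 49937 = 0xC311.

C311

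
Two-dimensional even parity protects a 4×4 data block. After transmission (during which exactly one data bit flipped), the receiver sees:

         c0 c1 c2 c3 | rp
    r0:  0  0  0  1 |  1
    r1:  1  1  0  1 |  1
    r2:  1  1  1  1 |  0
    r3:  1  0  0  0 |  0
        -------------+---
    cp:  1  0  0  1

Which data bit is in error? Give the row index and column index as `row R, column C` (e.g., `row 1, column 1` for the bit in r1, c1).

row 3, column 2

Recompute each row's even parity and compare to rp:
  r0: data parity 1, sent rp 1 → ok
  r1: data parity 1, sent rp 1 → ok
  r2: data parity 0, sent rp 0 → ok
  r3: data parity 1, sent rp 0 → mismatch
Recompute each column's even parity and compare to cp:
  c0: data parity 1, sent cp 1 → ok
  c1: data parity 0, sent cp 0 → ok
  c2: data parity 1, sent cp 0 → mismatch
  c3: data parity 1, sent cp 1 → ok
Exactly one row (r3) and one column (c2) fail → the flipped bit is at their intersection.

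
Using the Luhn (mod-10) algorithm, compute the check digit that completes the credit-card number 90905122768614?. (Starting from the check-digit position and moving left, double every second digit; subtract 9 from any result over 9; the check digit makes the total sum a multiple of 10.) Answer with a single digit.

9

Partial digits right→left: 4 1 6 8 6 7 2 2 1 5 0 9 0 9
Double every second digit counting from the check-digit position (so the 1st, 3rd, 5th, ... of the partial from the right).
  doubled (with −9 where >9): 8 3 3 4 2 0 0 → sum 20
  kept as-is: 1 8 7 2 5 9 9 → sum 41
Total = 20 + 41 = 61.
Check digit = (10 − (61 mod 10)) mod 10 = 9.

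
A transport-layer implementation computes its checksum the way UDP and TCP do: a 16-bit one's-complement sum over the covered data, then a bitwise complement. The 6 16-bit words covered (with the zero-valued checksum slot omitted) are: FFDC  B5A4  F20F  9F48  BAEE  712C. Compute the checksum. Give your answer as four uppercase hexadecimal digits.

One's-complement addition (fold any carry out of bit 15 back into bit 0):
  0xFFDC + 0xB5A4 = 0x1B580 → wrap carry → 0xB581
  0xB581 + 0xF20F = 0x1A790 → wrap carry → 0xA791
  0xA791 + 0x9F48 = 0x146D9 → wrap carry → 0x46DA
  0x46DA + 0xBAEE = 0x101C8 → wrap carry → 0x01C9
  0x01C9 + 0x712C = 0x072F5
One's-complement sum = 0x72F5.
Checksum = ~0x72F5 & 0xFFFF = 0x8D0A.

8D0A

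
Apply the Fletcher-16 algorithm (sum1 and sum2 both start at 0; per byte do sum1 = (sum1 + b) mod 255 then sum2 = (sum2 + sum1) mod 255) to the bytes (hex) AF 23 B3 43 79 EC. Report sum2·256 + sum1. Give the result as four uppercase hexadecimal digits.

Running sums (mod 255):
  after byte 0 (AF): sum1=175, sum2=175
  after byte 1 (23): sum1=210, sum2=130
  after byte 2 (B3): sum1=134, sum2=9
  after byte 3 (43): sum1=201, sum2=210
  after byte 4 (79): sum1=67, sum2=22
  after byte 5 (EC): sum1=48, sum2=70
Checksum = sum2·256 + sum1 = 70·256 + 48 = 17968 = 0x4630.

4630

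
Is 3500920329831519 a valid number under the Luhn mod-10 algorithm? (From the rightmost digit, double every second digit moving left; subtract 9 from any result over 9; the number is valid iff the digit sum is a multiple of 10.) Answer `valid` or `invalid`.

invalid

From the right, keep odd positions and double even positions (subtract 9 from any doubled value over 9):
  doubled (positions 2,4,...): 2 2 7 4 0 9 0 6 → sum 30
  kept (positions 1,3,...): 9 5 3 9 3 2 0 5 → sum 36
Total = 66.
66 mod 10 = 6, so the number is invalid.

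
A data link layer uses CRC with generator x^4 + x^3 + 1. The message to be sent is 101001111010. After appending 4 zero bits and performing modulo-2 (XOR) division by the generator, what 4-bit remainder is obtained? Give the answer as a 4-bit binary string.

Append 4 zeros: 1010011110100000. Divide by 11001 (XOR where the leading bit is 1):
  pos 0: 10100 XOR 11001 = 01101
  pos 1: 11011 XOR 11001 = 00010
  pos 4: 10111 XOR 11001 = 01110
  pos 5: 11100 XOR 11001 = 00101
  pos 7: 10110 XOR 11001 = 01111
  pos 8: 11110 XOR 11001 = 00111
  pos 10: 11100 XOR 11001 = 00101
Remainder (last 4 bits) = 1010. This is the CRC / FCS.

1010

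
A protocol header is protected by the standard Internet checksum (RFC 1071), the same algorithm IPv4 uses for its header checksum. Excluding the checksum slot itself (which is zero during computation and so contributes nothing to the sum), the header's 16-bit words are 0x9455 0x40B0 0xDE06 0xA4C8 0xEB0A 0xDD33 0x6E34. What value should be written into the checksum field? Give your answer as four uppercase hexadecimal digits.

71B7

One's-complement addition (fold any carry out of bit 15 back into bit 0):
  0x9455 + 0x40B0 = 0x0D505
  0xD505 + 0xDE06 = 0x1B30B → wrap carry → 0xB30C
  0xB30C + 0xA4C8 = 0x157D4 → wrap carry → 0x57D5
  0x57D5 + 0xEB0A = 0x142DF → wrap carry → 0x42E0
  0x42E0 + 0xDD33 = 0x12013 → wrap carry → 0x2014
  0x2014 + 0x6E34 = 0x08E48
One's-complement sum = 0x8E48.
Checksum = ~0x8E48 & 0xFFFF = 0x71B7.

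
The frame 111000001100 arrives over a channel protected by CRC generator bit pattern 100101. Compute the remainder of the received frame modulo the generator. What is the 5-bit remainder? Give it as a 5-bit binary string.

Modulo-2 division of 111000001100 by 100101:
  pos 0: 111000 XOR 100101 = 011101
  pos 1: 111010 XOR 100101 = 011111
  pos 2: 111110 XOR 100101 = 011011
  pos 3: 110111 XOR 100101 = 010010
  pos 4: 100101 XOR 100101 = 000000
Remainder = 00000 (zero — the frame passes the CRC check).

00000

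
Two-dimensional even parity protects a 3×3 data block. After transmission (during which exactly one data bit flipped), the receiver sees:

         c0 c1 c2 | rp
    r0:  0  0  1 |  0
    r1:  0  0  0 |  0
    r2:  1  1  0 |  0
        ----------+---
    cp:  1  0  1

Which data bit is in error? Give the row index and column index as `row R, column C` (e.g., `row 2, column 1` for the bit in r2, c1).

row 0, column 1

Recompute each row's even parity and compare to rp:
  r0: data parity 1, sent rp 0 → mismatch
  r1: data parity 0, sent rp 0 → ok
  r2: data parity 0, sent rp 0 → ok
Recompute each column's even parity and compare to cp:
  c0: data parity 1, sent cp 1 → ok
  c1: data parity 1, sent cp 0 → mismatch
  c2: data parity 1, sent cp 1 → ok
Exactly one row (r0) and one column (c1) fail → the flipped bit is at their intersection.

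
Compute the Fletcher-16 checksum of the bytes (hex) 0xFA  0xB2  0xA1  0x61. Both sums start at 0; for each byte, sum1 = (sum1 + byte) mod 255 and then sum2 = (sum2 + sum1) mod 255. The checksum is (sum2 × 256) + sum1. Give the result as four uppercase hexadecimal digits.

Running sums (mod 255):
  after byte 0 (0xFA): sum1=250, sum2=250
  after byte 1 (0xB2): sum1=173, sum2=168
  after byte 2 (0xA1): sum1=79, sum2=247
  after byte 3 (0x61): sum1=176, sum2=168
Checksum = sum2·256 + sum1 = 168·256 + 176 = 43184 = 0xA8B0.

A8B0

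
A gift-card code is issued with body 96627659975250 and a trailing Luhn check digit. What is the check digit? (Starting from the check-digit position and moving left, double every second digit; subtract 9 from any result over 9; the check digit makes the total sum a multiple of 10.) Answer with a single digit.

Partial digits right→left: 0 5 2 5 7 9 9 5 6 7 2 6 6 9
Double every second digit counting from the check-digit position (so the 1st, 3rd, 5th, ... of the partial from the right).
  doubled (with −9 where >9): 0 4 5 9 3 4 3 → sum 28
  kept as-is: 5 5 9 5 7 6 9 → sum 46
Total = 28 + 46 = 74.
Check digit = (10 − (74 mod 10)) mod 10 = 6.

6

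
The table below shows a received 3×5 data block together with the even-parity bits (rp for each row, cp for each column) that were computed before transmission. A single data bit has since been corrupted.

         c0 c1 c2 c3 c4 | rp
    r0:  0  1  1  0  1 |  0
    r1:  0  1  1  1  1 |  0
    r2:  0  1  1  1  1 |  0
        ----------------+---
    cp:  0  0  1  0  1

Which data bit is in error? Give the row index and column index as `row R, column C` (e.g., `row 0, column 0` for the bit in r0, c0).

Recompute each row's even parity and compare to rp:
  r0: data parity 1, sent rp 0 → mismatch
  r1: data parity 0, sent rp 0 → ok
  r2: data parity 0, sent rp 0 → ok
Recompute each column's even parity and compare to cp:
  c0: data parity 0, sent cp 0 → ok
  c1: data parity 1, sent cp 0 → mismatch
  c2: data parity 1, sent cp 1 → ok
  c3: data parity 0, sent cp 0 → ok
  c4: data parity 1, sent cp 1 → ok
Exactly one row (r0) and one column (c1) fail → the flipped bit is at their intersection.

row 0, column 1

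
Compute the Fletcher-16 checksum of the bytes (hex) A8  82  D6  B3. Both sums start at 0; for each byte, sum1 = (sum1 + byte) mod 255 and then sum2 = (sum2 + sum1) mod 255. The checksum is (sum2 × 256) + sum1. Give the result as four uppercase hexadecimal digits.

8BB5

Running sums (mod 255):
  after byte 0 (A8): sum1=168, sum2=168
  after byte 1 (82): sum1=43, sum2=211
  after byte 2 (D6): sum1=2, sum2=213
  after byte 3 (B3): sum1=181, sum2=139
Checksum = sum2·256 + sum1 = 139·256 + 181 = 35765 = 0x8BB5.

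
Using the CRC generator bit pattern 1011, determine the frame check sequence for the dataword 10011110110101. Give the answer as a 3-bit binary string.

Append 3 zeros: 10011110110101000. Divide by 1011 (XOR where the leading bit is 1):
  pos 0: 1001 XOR 1011 = 0010
  pos 2: 1011 XOR 1011 = 0000
  pos 6: 1011 XOR 1011 = 0000
  pos 11: 1010 XOR 1011 = 0001
Remainder (last 3 bits) = 100. This is the CRC / FCS.

100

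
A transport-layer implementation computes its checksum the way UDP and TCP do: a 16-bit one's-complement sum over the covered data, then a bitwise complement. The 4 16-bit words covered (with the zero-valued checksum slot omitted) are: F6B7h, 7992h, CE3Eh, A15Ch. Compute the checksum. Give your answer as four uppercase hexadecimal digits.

One's-complement addition (fold any carry out of bit 15 back into bit 0):
  0xF6B7 + 0x7992 = 0x17049 → wrap carry → 0x704A
  0x704A + 0xCE3E = 0x13E88 → wrap carry → 0x3E89
  0x3E89 + 0xA15C = 0x0DFE5
One's-complement sum = 0xDFE5.
Checksum = ~0xDFE5 & 0xFFFF = 0x201A.

201A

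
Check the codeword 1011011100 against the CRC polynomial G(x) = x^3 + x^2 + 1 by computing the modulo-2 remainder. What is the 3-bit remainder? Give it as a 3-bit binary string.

Modulo-2 division of 1011011100 by 1101:
  pos 0: 1011 XOR 1101 = 0110
  pos 1: 1100 XOR 1101 = 0001
  pos 4: 1111 XOR 1101 = 0010
  pos 6: 1000 XOR 1101 = 0101
Remainder = 101 (nonzero — an error is detected).

101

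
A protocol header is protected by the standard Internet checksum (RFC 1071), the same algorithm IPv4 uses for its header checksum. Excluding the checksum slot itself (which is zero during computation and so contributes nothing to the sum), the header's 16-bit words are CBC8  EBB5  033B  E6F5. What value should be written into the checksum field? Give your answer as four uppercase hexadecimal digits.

One's-complement addition (fold any carry out of bit 15 back into bit 0):
  0xCBC8 + 0xEBB5 = 0x1B77D → wrap carry → 0xB77E
  0xB77E + 0x033B = 0x0BAB9
  0xBAB9 + 0xE6F5 = 0x1A1AE → wrap carry → 0xA1AF
One's-complement sum = 0xA1AF.
Checksum = ~0xA1AF & 0xFFFF = 0x5E50.

5E50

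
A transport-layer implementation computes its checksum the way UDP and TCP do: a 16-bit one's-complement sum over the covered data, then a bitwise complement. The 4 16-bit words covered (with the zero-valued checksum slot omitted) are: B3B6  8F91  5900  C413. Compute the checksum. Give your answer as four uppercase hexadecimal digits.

One's-complement addition (fold any carry out of bit 15 back into bit 0):
  0xB3B6 + 0x8F91 = 0x14347 → wrap carry → 0x4348
  0x4348 + 0x5900 = 0x09C48
  0x9C48 + 0xC413 = 0x1605B → wrap carry → 0x605C
One's-complement sum = 0x605C.
Checksum = ~0x605C & 0xFFFF = 0x9FA3.

9FA3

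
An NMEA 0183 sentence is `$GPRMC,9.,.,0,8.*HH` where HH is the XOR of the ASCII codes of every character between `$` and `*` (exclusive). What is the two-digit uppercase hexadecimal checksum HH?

54

XOR the ASCII codes of the payload characters:
  'G' = 0x47 → acc = 0x47
  'P' = 0x50 → acc = 0x17
  'R' = 0x52 → acc = 0x45
  'M' = 0x4D → acc = 0x08
  'C' = 0x43 → acc = 0x4B
  ',' = 0x2C → acc = 0x67
  '9' = 0x39 → acc = 0x5E
  '.' = 0x2E → acc = 0x70
  ',' = 0x2C → acc = 0x5C
  '.' = 0x2E → acc = 0x72
  ',' = 0x2C → acc = 0x5E
  '0' = 0x30 → acc = 0x6E
  ',' = 0x2C → acc = 0x42
  '8' = 0x38 → acc = 0x7A
  '.' = 0x2E → acc = 0x54
Checksum = 0x54.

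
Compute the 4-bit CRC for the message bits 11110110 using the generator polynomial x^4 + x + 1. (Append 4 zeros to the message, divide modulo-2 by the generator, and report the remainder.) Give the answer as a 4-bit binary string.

Append 4 zeros: 111101100000. Divide by 10011 (XOR where the leading bit is 1):
  pos 0: 11110 XOR 10011 = 01101
  pos 1: 11011 XOR 10011 = 01000
  pos 2: 10001 XOR 10011 = 00010
  pos 5: 10000 XOR 10011 = 00011
Remainder (last 4 bits) = 1100. This is the CRC / FCS.

1100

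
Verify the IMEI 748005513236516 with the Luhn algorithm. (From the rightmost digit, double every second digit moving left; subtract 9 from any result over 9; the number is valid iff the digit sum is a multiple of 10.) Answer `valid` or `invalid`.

invalid

From the right, keep odd positions and double even positions (subtract 9 from any doubled value over 9):
  doubled (positions 2,4,...): 2 3 4 2 1 0 8 → sum 20
  kept (positions 1,3,...): 6 5 3 3 5 0 8 7 → sum 37
Total = 57.
57 mod 10 = 7, so the number is invalid.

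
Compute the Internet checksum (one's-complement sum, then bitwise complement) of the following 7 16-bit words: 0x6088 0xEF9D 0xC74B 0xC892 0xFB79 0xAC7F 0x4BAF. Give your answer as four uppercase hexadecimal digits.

2C52

One's-complement addition (fold any carry out of bit 15 back into bit 0):
  0x6088 + 0xEF9D = 0x15025 → wrap carry → 0x5026
  0x5026 + 0xC74B = 0x11771 → wrap carry → 0x1772
  0x1772 + 0xC892 = 0x0E004
  0xE004 + 0xFB79 = 0x1DB7D → wrap carry → 0xDB7E
  0xDB7E + 0xAC7F = 0x187FD → wrap carry → 0x87FE
  0x87FE + 0x4BAF = 0x0D3AD
One's-complement sum = 0xD3AD.
Checksum = ~0xD3AD & 0xFFFF = 0x2C52.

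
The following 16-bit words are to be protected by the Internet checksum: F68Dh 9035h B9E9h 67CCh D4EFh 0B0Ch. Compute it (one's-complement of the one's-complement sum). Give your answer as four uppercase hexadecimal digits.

778A

One's-complement addition (fold any carry out of bit 15 back into bit 0):
  0xF68D + 0x9035 = 0x186C2 → wrap carry → 0x86C3
  0x86C3 + 0xB9E9 = 0x140AC → wrap carry → 0x40AD
  0x40AD + 0x67CC = 0x0A879
  0xA879 + 0xD4EF = 0x17D68 → wrap carry → 0x7D69
  0x7D69 + 0x0B0C = 0x08875
One's-complement sum = 0x8875.
Checksum = ~0x8875 & 0xFFFF = 0x778A.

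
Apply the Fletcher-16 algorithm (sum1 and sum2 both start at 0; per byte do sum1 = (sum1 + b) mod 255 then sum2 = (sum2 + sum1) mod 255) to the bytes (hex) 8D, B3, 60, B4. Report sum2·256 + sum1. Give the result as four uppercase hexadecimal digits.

Running sums (mod 255):
  after byte 0 (8D): sum1=141, sum2=141
  after byte 1 (B3): sum1=65, sum2=206
  after byte 2 (60): sum1=161, sum2=112
  after byte 3 (B4): sum1=86, sum2=198
Checksum = sum2·256 + sum1 = 198·256 + 86 = 50774 = 0xC656.

C656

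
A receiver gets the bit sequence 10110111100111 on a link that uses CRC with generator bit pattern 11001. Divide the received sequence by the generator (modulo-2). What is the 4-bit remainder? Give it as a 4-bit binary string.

1011

Modulo-2 division of 10110111100111 by 11001:
  pos 0: 10110 XOR 11001 = 01111
  pos 1: 11111 XOR 11001 = 00110
  pos 3: 11011 XOR 11001 = 00010
  pos 6: 10100 XOR 11001 = 01101
  pos 7: 11011 XOR 11001 = 00010
Remainder = 1011 (nonzero — an error is detected).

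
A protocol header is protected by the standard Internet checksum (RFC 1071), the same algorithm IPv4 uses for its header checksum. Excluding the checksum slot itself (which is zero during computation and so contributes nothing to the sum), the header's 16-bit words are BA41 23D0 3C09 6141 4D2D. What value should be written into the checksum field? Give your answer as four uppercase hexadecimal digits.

3776

One's-complement addition (fold any carry out of bit 15 back into bit 0):
  0xBA41 + 0x23D0 = 0x0DE11
  0xDE11 + 0x3C09 = 0x11A1A → wrap carry → 0x1A1B
  0x1A1B + 0x6141 = 0x07B5C
  0x7B5C + 0x4D2D = 0x0C889
One's-complement sum = 0xC889.
Checksum = ~0xC889 & 0xFFFF = 0x3776.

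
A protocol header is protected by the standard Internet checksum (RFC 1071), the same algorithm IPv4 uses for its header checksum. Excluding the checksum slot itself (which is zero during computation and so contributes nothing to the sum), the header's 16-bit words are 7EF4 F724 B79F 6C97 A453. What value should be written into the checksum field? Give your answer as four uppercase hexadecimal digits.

C15B

One's-complement addition (fold any carry out of bit 15 back into bit 0):
  0x7EF4 + 0xF724 = 0x17618 → wrap carry → 0x7619
  0x7619 + 0xB79F = 0x12DB8 → wrap carry → 0x2DB9
  0x2DB9 + 0x6C97 = 0x09A50
  0x9A50 + 0xA453 = 0x13EA3 → wrap carry → 0x3EA4
One's-complement sum = 0x3EA4.
Checksum = ~0x3EA4 & 0xFFFF = 0xC15B.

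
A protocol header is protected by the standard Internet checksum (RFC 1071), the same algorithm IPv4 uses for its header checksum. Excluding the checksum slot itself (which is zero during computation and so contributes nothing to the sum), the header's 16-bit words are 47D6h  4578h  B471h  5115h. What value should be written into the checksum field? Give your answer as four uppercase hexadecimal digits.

6D2A

One's-complement addition (fold any carry out of bit 15 back into bit 0):
  0x47D6 + 0x4578 = 0x08D4E
  0x8D4E + 0xB471 = 0x141BF → wrap carry → 0x41C0
  0x41C0 + 0x5115 = 0x092D5
One's-complement sum = 0x92D5.
Checksum = ~0x92D5 & 0xFFFF = 0x6D2A.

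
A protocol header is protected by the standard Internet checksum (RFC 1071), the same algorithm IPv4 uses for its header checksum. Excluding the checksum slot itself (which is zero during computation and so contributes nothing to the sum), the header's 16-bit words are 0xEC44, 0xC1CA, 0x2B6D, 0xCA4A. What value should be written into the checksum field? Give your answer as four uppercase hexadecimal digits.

5C38

One's-complement addition (fold any carry out of bit 15 back into bit 0):
  0xEC44 + 0xC1CA = 0x1AE0E → wrap carry → 0xAE0F
  0xAE0F + 0x2B6D = 0x0D97C
  0xD97C + 0xCA4A = 0x1A3C6 → wrap carry → 0xA3C7
One's-complement sum = 0xA3C7.
Checksum = ~0xA3C7 & 0xFFFF = 0x5C38.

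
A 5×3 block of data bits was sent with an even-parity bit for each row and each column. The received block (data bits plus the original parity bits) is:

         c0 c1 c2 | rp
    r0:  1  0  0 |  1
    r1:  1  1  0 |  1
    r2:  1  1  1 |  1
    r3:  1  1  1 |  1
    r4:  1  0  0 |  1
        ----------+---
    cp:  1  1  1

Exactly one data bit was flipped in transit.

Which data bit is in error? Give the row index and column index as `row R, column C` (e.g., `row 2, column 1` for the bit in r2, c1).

row 1, column 2

Recompute each row's even parity and compare to rp:
  r0: data parity 1, sent rp 1 → ok
  r1: data parity 0, sent rp 1 → mismatch
  r2: data parity 1, sent rp 1 → ok
  r3: data parity 1, sent rp 1 → ok
  r4: data parity 1, sent rp 1 → ok
Recompute each column's even parity and compare to cp:
  c0: data parity 1, sent cp 1 → ok
  c1: data parity 1, sent cp 1 → ok
  c2: data parity 0, sent cp 1 → mismatch
Exactly one row (r1) and one column (c2) fail → the flipped bit is at their intersection.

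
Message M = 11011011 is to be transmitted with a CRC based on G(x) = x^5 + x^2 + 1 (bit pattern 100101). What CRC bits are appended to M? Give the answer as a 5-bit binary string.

Append 5 zeros: 1101101100000. Divide by 100101 (XOR where the leading bit is 1):
  pos 0: 110110 XOR 100101 = 010011
  pos 1: 100111 XOR 100101 = 000010
  pos 5: 101000 XOR 100101 = 001101
  pos 7: 110100 XOR 100101 = 010001
Remainder (last 5 bits) = 10001. This is the CRC / FCS.

10001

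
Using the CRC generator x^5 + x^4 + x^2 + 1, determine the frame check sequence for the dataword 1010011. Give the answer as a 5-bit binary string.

Append 5 zeros: 101001100000. Divide by 110101 (XOR where the leading bit is 1):
  pos 0: 101001 XOR 110101 = 011100
  pos 1: 111001 XOR 110101 = 001100
  pos 3: 110000 XOR 110101 = 000101
  pos 6: 101000 XOR 110101 = 011101
Remainder (last 5 bits) = 11101. This is the CRC / FCS.

11101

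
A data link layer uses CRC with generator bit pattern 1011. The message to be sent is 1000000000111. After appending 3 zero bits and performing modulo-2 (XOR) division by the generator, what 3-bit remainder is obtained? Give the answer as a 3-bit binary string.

Append 3 zeros: 1000000000111000. Divide by 1011 (XOR where the leading bit is 1):
  pos 0: 1000 XOR 1011 = 0011
  pos 2: 1100 XOR 1011 = 0111
  pos 3: 1110 XOR 1011 = 0101
  pos 4: 1010 XOR 1011 = 0001
  pos 7: 1001 XOR 1011 = 0010
  pos 9: 1011 XOR 1011 = 0000
Remainder (last 3 bits) = 000. This is the CRC / FCS.

000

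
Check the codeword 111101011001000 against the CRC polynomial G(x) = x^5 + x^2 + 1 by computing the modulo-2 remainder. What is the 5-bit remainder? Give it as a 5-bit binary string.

00100

Modulo-2 division of 111101011001000 by 100101:
  pos 0: 111101 XOR 100101 = 011000
  pos 1: 110000 XOR 100101 = 010101
  pos 2: 101011 XOR 100101 = 001110
  pos 4: 111010 XOR 100101 = 011111
  pos 5: 111110 XOR 100101 = 011011
  pos 6: 110111 XOR 100101 = 010010
  pos 7: 100100 XOR 100101 = 000001
Remainder = 00100 (nonzero — an error is detected).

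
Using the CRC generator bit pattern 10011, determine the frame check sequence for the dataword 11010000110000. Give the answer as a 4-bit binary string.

Append 4 zeros: 110100001100000000. Divide by 10011 (XOR where the leading bit is 1):
  pos 0: 11010 XOR 10011 = 01001
  pos 1: 10010 XOR 10011 = 00001
  pos 5: 10011 XOR 10011 = 00000
Remainder (last 4 bits) = 0000. This is the CRC / FCS.

0000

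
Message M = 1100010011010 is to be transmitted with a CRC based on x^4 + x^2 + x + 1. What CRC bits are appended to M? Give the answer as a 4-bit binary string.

Append 4 zeros: 11000100110100000. Divide by 10111 (XOR where the leading bit is 1):
  pos 0: 11000 XOR 10111 = 01111
  pos 1: 11111 XOR 10111 = 01000
  pos 2: 10000 XOR 10111 = 00111
  pos 4: 11101 XOR 10111 = 01010
  pos 5: 10101 XOR 10111 = 00010
  pos 8: 10010 XOR 10111 = 00101
  pos 10: 10100 XOR 10111 = 00011
Remainder (last 4 bits) = 1100. This is the CRC / FCS.

1100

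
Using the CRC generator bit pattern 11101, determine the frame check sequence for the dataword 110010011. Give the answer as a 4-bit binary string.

Append 4 zeros: 1100100110000. Divide by 11101 (XOR where the leading bit is 1):
  pos 0: 11001 XOR 11101 = 00100
  pos 2: 10000 XOR 11101 = 01101
  pos 3: 11011 XOR 11101 = 00110
  pos 5: 11010 XOR 11101 = 00111
  pos 7: 11100 XOR 11101 = 00001
Remainder (last 4 bits) = 0010. This is the CRC / FCS.

0010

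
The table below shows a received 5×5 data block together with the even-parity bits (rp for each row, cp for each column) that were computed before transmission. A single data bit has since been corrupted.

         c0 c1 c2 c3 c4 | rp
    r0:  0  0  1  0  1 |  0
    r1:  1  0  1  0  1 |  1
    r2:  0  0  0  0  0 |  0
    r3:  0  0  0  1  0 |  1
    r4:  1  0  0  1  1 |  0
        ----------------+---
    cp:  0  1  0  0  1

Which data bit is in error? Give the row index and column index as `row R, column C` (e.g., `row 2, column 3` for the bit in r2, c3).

row 4, column 1

Recompute each row's even parity and compare to rp:
  r0: data parity 0, sent rp 0 → ok
  r1: data parity 1, sent rp 1 → ok
  r2: data parity 0, sent rp 0 → ok
  r3: data parity 1, sent rp 1 → ok
  r4: data parity 1, sent rp 0 → mismatch
Recompute each column's even parity and compare to cp:
  c0: data parity 0, sent cp 0 → ok
  c1: data parity 0, sent cp 1 → mismatch
  c2: data parity 0, sent cp 0 → ok
  c3: data parity 0, sent cp 0 → ok
  c4: data parity 1, sent cp 1 → ok
Exactly one row (r4) and one column (c1) fail → the flipped bit is at their intersection.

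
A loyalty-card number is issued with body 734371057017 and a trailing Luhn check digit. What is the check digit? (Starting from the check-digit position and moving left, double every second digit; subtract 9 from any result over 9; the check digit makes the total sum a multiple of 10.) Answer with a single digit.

4

Partial digits right→left: 7 1 0 7 5 0 1 7 3 4 3 7
Double every second digit counting from the check-digit position (so the 1st, 3rd, 5th, ... of the partial from the right).
  doubled (with −9 where >9): 5 0 1 2 6 6 → sum 20
  kept as-is: 1 7 0 7 4 7 → sum 26
Total = 20 + 26 = 46.
Check digit = (10 − (46 mod 10)) mod 10 = 4.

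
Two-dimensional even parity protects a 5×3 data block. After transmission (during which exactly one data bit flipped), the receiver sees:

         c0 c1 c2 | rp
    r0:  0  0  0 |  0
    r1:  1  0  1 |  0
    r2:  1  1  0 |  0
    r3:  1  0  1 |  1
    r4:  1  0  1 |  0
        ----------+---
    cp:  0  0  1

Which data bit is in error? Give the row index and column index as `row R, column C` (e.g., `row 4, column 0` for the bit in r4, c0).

Recompute each row's even parity and compare to rp:
  r0: data parity 0, sent rp 0 → ok
  r1: data parity 0, sent rp 0 → ok
  r2: data parity 0, sent rp 0 → ok
  r3: data parity 0, sent rp 1 → mismatch
  r4: data parity 0, sent rp 0 → ok
Recompute each column's even parity and compare to cp:
  c0: data parity 0, sent cp 0 → ok
  c1: data parity 1, sent cp 0 → mismatch
  c2: data parity 1, sent cp 1 → ok
Exactly one row (r3) and one column (c1) fail → the flipped bit is at their intersection.

row 3, column 1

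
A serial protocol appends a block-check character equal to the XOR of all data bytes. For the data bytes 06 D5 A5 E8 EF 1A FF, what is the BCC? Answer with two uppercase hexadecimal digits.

XOR the bytes together:
  start with 0x06
  0x06 ⊕ 0xD5 = 0xD3
  0xD3 ⊕ 0xA5 = 0x76
  0x76 ⊕ 0xE8 = 0x9E
  0x9E ⊕ 0xEF = 0x71
  0x71 ⊕ 0x1A = 0x6B
  0x6B ⊕ 0xFF = 0x94

94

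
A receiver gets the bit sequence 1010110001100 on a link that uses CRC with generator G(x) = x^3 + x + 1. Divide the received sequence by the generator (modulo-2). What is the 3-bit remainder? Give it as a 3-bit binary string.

Modulo-2 division of 1010110001100 by 1011:
  pos 0: 1010 XOR 1011 = 0001
  pos 3: 1110 XOR 1011 = 0101
  pos 4: 1010 XOR 1011 = 0001
  pos 7: 1011 XOR 1011 = 0000
Remainder = 000 (zero — the frame passes the CRC check).

000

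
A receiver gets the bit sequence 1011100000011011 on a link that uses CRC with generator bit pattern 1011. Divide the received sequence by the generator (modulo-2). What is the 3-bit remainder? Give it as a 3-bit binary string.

Modulo-2 division of 1011100000011011 by 1011:
  pos 0: 1011 XOR 1011 = 0000
  pos 4: 1000 XOR 1011 = 0011
  pos 6: 1100 XOR 1011 = 0111
  pos 7: 1110 XOR 1011 = 0101
  pos 8: 1011 XOR 1011 = 0000
  pos 12: 1011 XOR 1011 = 0000
Remainder = 000 (zero — the frame passes the CRC check).

000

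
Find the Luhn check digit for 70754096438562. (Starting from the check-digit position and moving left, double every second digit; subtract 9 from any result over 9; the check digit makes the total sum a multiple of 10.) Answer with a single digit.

Partial digits right→left: 2 6 5 8 3 4 6 9 0 4 5 7 0 7
Double every second digit counting from the check-digit position (so the 1st, 3rd, 5th, ... of the partial from the right).
  doubled (with −9 where >9): 4 1 6 3 0 1 0 → sum 15
  kept as-is: 6 8 4 9 4 7 7 → sum 45
Total = 15 + 45 = 60.
Check digit = (10 − (60 mod 10)) mod 10 = 0.

0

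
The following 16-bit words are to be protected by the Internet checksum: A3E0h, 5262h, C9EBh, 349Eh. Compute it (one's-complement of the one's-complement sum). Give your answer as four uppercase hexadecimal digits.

0B33

One's-complement addition (fold any carry out of bit 15 back into bit 0):
  0xA3E0 + 0x5262 = 0x0F642
  0xF642 + 0xC9EB = 0x1C02D → wrap carry → 0xC02E
  0xC02E + 0x349E = 0x0F4CC
One's-complement sum = 0xF4CC.
Checksum = ~0xF4CC & 0xFFFF = 0x0B33.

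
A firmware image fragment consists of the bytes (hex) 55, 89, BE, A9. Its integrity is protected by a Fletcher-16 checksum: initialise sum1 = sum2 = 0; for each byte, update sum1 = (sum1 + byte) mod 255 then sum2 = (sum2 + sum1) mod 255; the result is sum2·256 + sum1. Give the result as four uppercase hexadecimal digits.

Running sums (mod 255):
  after byte 0 (55): sum1=85, sum2=85
  after byte 1 (89): sum1=222, sum2=52
  after byte 2 (BE): sum1=157, sum2=209
  after byte 3 (A9): sum1=71, sum2=25
Checksum = sum2·256 + sum1 = 25·256 + 71 = 6471 = 0x1947.

1947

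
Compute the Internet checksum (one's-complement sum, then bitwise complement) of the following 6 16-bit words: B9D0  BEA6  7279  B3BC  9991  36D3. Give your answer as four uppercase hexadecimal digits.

90ED

One's-complement addition (fold any carry out of bit 15 back into bit 0):
  0xB9D0 + 0xBEA6 = 0x17876 → wrap carry → 0x7877
  0x7877 + 0x7279 = 0x0EAF0
  0xEAF0 + 0xB3BC = 0x19EAC → wrap carry → 0x9EAD
  0x9EAD + 0x9991 = 0x1383E → wrap carry → 0x383F
  0x383F + 0x36D3 = 0x06F12
One's-complement sum = 0x6F12.
Checksum = ~0x6F12 & 0xFFFF = 0x90ED.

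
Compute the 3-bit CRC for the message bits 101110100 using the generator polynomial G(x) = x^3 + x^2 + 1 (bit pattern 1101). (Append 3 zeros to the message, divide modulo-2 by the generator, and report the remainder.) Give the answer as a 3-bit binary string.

Append 3 zeros: 101110100000. Divide by 1101 (XOR where the leading bit is 1):
  pos 0: 1011 XOR 1101 = 0110
  pos 1: 1101 XOR 1101 = 0000
  pos 6: 1000 XOR 1101 = 0101
  pos 7: 1010 XOR 1101 = 0111
  pos 8: 1110 XOR 1101 = 0011
Remainder (last 3 bits) = 011. This is the CRC / FCS.

011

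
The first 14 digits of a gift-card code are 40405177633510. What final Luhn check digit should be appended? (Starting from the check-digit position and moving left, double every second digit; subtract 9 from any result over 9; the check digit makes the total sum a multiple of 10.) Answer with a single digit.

Partial digits right→left: 0 1 5 3 3 6 7 7 1 5 0 4 0 4
Double every second digit counting from the check-digit position (so the 1st, 3rd, 5th, ... of the partial from the right).
  doubled (with −9 where >9): 0 1 6 5 2 0 0 → sum 14
  kept as-is: 1 3 6 7 5 4 4 → sum 30
Total = 14 + 30 = 44.
Check digit = (10 − (44 mod 10)) mod 10 = 6.

6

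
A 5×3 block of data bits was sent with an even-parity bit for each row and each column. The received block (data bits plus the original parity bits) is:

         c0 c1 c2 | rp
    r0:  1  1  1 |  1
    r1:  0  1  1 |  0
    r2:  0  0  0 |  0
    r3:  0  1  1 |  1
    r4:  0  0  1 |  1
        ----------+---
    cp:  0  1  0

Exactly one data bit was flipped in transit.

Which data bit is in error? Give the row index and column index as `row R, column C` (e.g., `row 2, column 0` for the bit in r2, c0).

row 3, column 0

Recompute each row's even parity and compare to rp:
  r0: data parity 1, sent rp 1 → ok
  r1: data parity 0, sent rp 0 → ok
  r2: data parity 0, sent rp 0 → ok
  r3: data parity 0, sent rp 1 → mismatch
  r4: data parity 1, sent rp 1 → ok
Recompute each column's even parity and compare to cp:
  c0: data parity 1, sent cp 0 → mismatch
  c1: data parity 1, sent cp 1 → ok
  c2: data parity 0, sent cp 0 → ok
Exactly one row (r3) and one column (c0) fail → the flipped bit is at their intersection.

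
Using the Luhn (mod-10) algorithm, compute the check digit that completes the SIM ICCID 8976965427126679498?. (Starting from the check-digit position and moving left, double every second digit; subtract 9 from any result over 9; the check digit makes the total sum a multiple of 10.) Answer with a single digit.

1

Partial digits right→left: 8 9 4 9 7 6 6 2 1 7 2 4 5 6 9 6 7 9 8
Double every second digit counting from the check-digit position (so the 1st, 3rd, 5th, ... of the partial from the right).
  doubled (with −9 where >9): 7 8 5 3 2 4 1 9 5 7 → sum 51
  kept as-is: 9 9 6 2 7 4 6 6 9 → sum 58
Total = 51 + 58 = 109.
Check digit = (10 − (109 mod 10)) mod 10 = 1.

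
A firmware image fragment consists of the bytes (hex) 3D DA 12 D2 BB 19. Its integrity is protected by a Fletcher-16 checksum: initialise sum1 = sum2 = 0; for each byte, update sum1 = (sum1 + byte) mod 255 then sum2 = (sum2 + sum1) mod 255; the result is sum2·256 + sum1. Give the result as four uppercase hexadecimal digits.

Running sums (mod 255):
  after byte 0 (3D): sum1=61, sum2=61
  after byte 1 (DA): sum1=24, sum2=85
  after byte 2 (12): sum1=42, sum2=127
  after byte 3 (D2): sum1=252, sum2=124
  after byte 4 (BB): sum1=184, sum2=53
  after byte 5 (19): sum1=209, sum2=7
Checksum = sum2·256 + sum1 = 7·256 + 209 = 2001 = 0x07D1.

07D1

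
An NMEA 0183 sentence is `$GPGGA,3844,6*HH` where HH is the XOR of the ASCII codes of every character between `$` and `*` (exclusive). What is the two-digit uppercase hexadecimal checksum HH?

6B

XOR the ASCII codes of the payload characters:
  'G' = 0x47 → acc = 0x47
  'P' = 0x50 → acc = 0x17
  'G' = 0x47 → acc = 0x50
  'G' = 0x47 → acc = 0x17
  'A' = 0x41 → acc = 0x56
  ',' = 0x2C → acc = 0x7A
  '3' = 0x33 → acc = 0x49
  '8' = 0x38 → acc = 0x71
  '4' = 0x34 → acc = 0x45
  '4' = 0x34 → acc = 0x71
  ',' = 0x2C → acc = 0x5D
  '6' = 0x36 → acc = 0x6B
Checksum = 0x6B.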